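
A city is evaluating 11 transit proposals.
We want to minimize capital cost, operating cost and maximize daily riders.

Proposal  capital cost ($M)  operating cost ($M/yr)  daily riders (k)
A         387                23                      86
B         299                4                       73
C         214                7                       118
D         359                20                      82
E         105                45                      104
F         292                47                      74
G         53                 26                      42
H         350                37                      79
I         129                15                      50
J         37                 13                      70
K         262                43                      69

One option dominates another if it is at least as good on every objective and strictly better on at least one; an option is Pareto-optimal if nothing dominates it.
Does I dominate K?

I vs K: I is worse on daily riders (50 vs 69), so it does not dominate K.

No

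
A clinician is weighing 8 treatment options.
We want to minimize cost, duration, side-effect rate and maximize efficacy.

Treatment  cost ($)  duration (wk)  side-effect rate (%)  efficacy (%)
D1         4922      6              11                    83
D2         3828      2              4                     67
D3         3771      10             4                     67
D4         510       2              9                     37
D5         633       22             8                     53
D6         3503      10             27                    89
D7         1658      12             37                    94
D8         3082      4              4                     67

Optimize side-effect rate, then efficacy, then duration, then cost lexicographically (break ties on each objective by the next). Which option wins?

First minimize side-effect rate: best is 4, kept {D2, D3, D8}.
Then maximize efficacy: best is 67, kept {D2, D3, D8}.
Then minimize duration: best is 2, kept {D2}.

D2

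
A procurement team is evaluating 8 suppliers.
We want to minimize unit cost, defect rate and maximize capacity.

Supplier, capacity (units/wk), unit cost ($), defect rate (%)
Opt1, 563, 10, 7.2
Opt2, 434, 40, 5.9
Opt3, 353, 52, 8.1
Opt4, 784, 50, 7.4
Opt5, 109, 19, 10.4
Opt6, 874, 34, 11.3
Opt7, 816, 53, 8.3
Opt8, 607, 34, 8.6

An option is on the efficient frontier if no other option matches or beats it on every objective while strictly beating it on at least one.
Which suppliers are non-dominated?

Opt1: not dominated (best unit cost).
Opt2: not dominated (best defect rate).
Opt3: dominated by Opt1 (capacity 563≥353, unit cost 10≤52, defect rate 7.2≤8.1).
Opt4: not dominated.
Opt5: dominated by Opt1 (capacity 563≥109, unit cost 10≤19, defect rate 7.2≤10.4).
Opt6: not dominated (best capacity).
Opt7: not dominated.
Opt8: not dominated.

Opt1, Opt2, Opt4, Opt6, Opt7, Opt8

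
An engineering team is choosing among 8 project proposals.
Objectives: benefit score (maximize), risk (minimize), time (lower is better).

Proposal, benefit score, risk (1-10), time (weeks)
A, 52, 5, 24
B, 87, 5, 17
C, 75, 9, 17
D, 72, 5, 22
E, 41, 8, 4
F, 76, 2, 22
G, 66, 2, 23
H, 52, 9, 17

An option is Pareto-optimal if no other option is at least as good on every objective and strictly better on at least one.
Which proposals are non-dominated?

B, E, F

A: dominated by B (benefit score 87≥52, risk 5≤5, time 17≤24).
B: not dominated (best benefit score).
C: dominated by B (benefit score 87≥75, risk 5≤9, time 17≤17).
D: dominated by B (benefit score 87≥72, risk 5≤5, time 17≤22).
E: not dominated (best time).
F: not dominated.
G: dominated by F (benefit score 76≥66, risk 2≤2, time 22≤23).
H: dominated by B (benefit score 87≥52, risk 5≤9, time 17≤17).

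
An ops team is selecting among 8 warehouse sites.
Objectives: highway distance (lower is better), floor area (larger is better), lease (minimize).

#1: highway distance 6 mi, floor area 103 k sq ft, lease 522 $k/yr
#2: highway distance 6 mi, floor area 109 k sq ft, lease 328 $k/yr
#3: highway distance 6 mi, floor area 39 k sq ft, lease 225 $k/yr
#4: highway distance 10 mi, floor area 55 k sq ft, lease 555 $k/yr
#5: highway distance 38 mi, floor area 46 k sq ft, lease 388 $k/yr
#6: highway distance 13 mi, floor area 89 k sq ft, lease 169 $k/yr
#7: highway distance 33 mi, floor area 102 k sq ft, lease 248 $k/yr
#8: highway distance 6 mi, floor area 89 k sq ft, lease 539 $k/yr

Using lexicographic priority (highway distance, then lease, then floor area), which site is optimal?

First minimize highway distance: best is 6, kept {#1, #2, #3, #8}.
Then minimize lease: best is 225, kept {#3}.

#3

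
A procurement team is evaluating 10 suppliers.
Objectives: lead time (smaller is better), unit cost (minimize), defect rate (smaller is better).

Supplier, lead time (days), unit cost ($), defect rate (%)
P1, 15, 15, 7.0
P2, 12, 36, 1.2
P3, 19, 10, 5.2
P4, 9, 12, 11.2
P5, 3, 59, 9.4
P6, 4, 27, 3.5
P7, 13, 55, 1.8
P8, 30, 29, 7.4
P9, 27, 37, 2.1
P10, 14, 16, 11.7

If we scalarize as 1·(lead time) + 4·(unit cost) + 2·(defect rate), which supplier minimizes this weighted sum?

P1: 1·15 + 4·15 + 2·7.0 = 89.0
P2: 1·12 + 4·36 + 2·1.2 = 158.4
P3: 1·19 + 4·10 + 2·5.2 = 69.4
P4: 1·9 + 4·12 + 2·11.2 = 79.4
P5: 1·3 + 4·59 + 2·9.4 = 257.8
P6: 1·4 + 4·27 + 2·3.5 = 119.0
P7: 1·13 + 4·55 + 2·1.8 = 236.6
P8: 1·30 + 4·29 + 2·7.4 = 160.8
P9: 1·27 + 4·37 + 2·2.1 = 179.2
P10: 1·14 + 4·16 + 2·11.7 = 101.4
Lowest: P3 at 69.4.

P3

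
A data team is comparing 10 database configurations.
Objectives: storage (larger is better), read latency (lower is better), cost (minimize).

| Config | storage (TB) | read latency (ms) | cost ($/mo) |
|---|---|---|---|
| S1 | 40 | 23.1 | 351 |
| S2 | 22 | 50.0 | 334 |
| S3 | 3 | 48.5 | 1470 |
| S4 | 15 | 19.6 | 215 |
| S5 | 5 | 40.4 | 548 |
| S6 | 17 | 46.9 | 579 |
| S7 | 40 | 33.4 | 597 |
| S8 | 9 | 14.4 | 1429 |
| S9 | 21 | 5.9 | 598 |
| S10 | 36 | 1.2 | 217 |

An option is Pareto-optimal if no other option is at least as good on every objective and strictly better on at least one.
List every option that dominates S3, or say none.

S1, S4, S5, S6, S7, S8, S9, S10

S1: storage 40≥3, read latency 23.1≤48.5, cost 351≤1470 — dominates S3.
S4: storage 15≥3, read latency 19.6≤48.5, cost 215≤1470 — dominates S3.
S5: storage 5≥3, read latency 40.4≤48.5, cost 548≤1470 — dominates S3.
S6: storage 17≥3, read latency 46.9≤48.5, cost 579≤1470 — dominates S3.
S7: storage 40≥3, read latency 33.4≤48.5, cost 597≤1470 — dominates S3.
S8: storage 9≥3, read latency 14.4≤48.5, cost 1429≤1470 — dominates S3.
S9: storage 21≥3, read latency 5.9≤48.5, cost 598≤1470 — dominates S3.
S10: storage 36≥3, read latency 1.2≤48.5, cost 217≤1470 — dominates S3.
Others (S2) are each worse than S3 on at least one objective.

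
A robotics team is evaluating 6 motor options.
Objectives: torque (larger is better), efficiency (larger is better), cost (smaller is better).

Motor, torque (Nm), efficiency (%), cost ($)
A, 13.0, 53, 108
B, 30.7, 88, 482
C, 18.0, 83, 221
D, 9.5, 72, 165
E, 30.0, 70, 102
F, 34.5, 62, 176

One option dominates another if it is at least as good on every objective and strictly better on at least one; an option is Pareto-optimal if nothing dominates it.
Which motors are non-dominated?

A: dominated by E (torque 30.0≥13.0, efficiency 70≥53, cost 102≤108).
B: not dominated (best efficiency).
C: not dominated.
D: not dominated.
E: not dominated (best cost).
F: not dominated (best torque).

B, C, D, E, F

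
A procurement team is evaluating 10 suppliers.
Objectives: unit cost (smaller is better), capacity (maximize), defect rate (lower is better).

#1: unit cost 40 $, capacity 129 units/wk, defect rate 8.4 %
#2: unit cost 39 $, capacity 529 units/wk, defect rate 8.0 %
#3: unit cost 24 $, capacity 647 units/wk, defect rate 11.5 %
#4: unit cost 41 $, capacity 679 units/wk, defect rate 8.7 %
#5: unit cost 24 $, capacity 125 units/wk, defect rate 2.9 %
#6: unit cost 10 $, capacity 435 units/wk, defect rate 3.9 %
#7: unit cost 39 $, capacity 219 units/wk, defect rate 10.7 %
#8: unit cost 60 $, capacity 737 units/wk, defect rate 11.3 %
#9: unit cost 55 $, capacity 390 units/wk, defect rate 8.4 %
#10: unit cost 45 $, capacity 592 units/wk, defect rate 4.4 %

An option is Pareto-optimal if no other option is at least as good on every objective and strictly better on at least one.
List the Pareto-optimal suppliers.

#1: dominated by #2 (unit cost 39≤40, capacity 529≥129, defect rate 8.0≤8.4).
#2: not dominated.
#3: not dominated.
#4: not dominated.
#5: not dominated (best defect rate).
#6: not dominated (best unit cost).
#7: dominated by #2 (unit cost 39≤39, capacity 529≥219, defect rate 8.0≤10.7).
#8: not dominated (best capacity).
#9: dominated by #2 (unit cost 39≤55, capacity 529≥390, defect rate 8.0≤8.4).
#10: not dominated.

#2, #3, #4, #5, #6, #8, #10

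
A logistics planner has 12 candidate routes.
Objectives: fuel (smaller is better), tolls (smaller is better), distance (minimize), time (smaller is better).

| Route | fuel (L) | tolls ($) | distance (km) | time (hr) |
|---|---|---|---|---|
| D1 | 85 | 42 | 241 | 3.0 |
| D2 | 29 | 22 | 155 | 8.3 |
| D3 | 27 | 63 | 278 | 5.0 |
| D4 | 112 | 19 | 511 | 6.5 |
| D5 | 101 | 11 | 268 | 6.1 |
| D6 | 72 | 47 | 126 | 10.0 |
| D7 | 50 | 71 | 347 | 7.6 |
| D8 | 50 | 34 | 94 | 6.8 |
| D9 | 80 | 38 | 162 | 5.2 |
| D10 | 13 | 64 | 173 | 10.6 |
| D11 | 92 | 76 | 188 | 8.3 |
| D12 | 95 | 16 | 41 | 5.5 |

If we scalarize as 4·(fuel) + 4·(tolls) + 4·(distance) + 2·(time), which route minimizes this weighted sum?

D12

D1: 4·85 + 4·42 + 4·241 + 2·3.0 = 1478.0
D2: 4·29 + 4·22 + 4·155 + 2·8.3 = 840.6
D3: 4·27 + 4·63 + 4·278 + 2·5.0 = 1482.0
D4: 4·112 + 4·19 + 4·511 + 2·6.5 = 2581.0
D5: 4·101 + 4·11 + 4·268 + 2·6.1 = 1532.2
D6: 4·72 + 4·47 + 4·126 + 2·10.0 = 1000.0
D7: 4·50 + 4·71 + 4·347 + 2·7.6 = 1887.2
D8: 4·50 + 4·34 + 4·94 + 2·6.8 = 725.6
D9: 4·80 + 4·38 + 4·162 + 2·5.2 = 1130.4
D10: 4·13 + 4·64 + 4·173 + 2·10.6 = 1021.2
D11: 4·92 + 4·76 + 4·188 + 2·8.3 = 1440.6
D12: 4·95 + 4·16 + 4·41 + 2·5.5 = 619.0
Lowest: D12 at 619.0.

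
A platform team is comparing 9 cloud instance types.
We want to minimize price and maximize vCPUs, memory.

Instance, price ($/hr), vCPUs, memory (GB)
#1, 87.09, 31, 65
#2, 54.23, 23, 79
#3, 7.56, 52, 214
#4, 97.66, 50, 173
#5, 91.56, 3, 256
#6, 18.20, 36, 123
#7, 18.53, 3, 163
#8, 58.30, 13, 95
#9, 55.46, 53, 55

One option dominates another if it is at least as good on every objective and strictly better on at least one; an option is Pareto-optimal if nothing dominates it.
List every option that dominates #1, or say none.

#3, #6

#3: price 7.56≤87.09, vCPUs 52≥31, memory 214≥65 — dominates #1.
#6: price 18.20≤87.09, vCPUs 36≥31, memory 123≥65 — dominates #1.
Others (#2, #4, #5, #7, #8, #9) are each worse than #1 on at least one objective.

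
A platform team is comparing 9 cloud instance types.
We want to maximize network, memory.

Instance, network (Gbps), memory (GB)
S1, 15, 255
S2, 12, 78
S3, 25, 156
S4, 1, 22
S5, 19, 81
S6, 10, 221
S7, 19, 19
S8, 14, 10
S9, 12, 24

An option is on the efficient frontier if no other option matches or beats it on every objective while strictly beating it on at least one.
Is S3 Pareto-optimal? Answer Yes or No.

S1: worse on network (15 vs 25).
S2: worse on network (12 vs 25).
S4: worse on network (1 vs 25).
S5: worse on network (19 vs 25).
S6: worse on network (10 vs 25).
S7: worse on network (19 vs 25).
S8: worse on network (14 vs 25).
S9: worse on network (12 vs 25).
No option is at least as good as S3 on every objective and strictly better on one.

Yes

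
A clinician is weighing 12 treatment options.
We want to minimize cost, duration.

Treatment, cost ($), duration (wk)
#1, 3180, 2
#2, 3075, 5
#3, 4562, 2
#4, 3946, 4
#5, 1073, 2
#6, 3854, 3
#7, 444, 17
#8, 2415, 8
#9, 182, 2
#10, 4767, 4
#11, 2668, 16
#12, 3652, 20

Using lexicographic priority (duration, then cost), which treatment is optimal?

First minimize duration: best is 2, kept {#1, #3, #5, #9}.
Then minimize cost: best is 182, kept {#9}.

#9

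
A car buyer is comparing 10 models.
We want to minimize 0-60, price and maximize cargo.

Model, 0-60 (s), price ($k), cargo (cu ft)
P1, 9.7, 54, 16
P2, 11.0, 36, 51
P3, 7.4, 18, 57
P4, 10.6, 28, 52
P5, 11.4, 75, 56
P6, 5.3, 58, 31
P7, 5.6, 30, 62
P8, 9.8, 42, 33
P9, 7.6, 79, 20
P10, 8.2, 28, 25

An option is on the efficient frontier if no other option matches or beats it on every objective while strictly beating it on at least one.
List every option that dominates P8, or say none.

P3: 0-60 7.4≤9.8, price 18≤42, cargo 57≥33 — dominates P8.
P7: 0-60 5.6≤9.8, price 30≤42, cargo 62≥33 — dominates P8.
Others (P1, P2, P4, P5, P6, P9, P10) are each worse than P8 on at least one objective.

P3, P7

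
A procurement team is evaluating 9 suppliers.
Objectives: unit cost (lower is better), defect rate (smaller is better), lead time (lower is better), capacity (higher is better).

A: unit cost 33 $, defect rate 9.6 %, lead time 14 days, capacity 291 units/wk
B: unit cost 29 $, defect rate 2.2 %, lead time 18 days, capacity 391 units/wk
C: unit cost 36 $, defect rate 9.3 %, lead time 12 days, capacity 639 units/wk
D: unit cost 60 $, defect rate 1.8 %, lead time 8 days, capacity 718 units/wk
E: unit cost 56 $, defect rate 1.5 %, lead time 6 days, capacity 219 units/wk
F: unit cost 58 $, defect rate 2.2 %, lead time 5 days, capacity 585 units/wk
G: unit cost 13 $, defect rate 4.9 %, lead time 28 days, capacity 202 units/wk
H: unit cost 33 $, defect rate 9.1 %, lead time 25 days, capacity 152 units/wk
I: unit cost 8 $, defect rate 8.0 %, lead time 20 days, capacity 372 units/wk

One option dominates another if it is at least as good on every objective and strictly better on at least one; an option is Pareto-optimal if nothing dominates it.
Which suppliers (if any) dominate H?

B: unit cost 29≤33, defect rate 2.2≤9.1, lead time 18≤25, capacity 391≥152 — dominates H.
I: unit cost 8≤33, defect rate 8.0≤9.1, lead time 20≤25, capacity 372≥152 — dominates H.
Others (A, C, D, E, F, G) are each worse than H on at least one objective.

B, I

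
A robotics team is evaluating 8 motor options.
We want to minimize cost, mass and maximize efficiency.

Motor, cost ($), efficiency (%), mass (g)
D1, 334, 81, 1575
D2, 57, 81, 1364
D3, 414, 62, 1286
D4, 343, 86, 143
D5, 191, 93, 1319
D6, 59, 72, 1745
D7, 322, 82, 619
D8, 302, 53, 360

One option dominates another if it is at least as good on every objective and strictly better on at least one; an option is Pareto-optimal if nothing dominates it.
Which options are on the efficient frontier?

D1: dominated by D2 (cost 57≤334, efficiency 81≥81, mass 1364≤1575).
D2: not dominated (best cost).
D3: dominated by D4 (cost 343≤414, efficiency 86≥62, mass 143≤1286).
D4: not dominated (best mass).
D5: not dominated (best efficiency).
D6: dominated by D2 (cost 57≤59, efficiency 81≥72, mass 1364≤1745).
D7: not dominated.
D8: not dominated.

D2, D4, D5, D7, D8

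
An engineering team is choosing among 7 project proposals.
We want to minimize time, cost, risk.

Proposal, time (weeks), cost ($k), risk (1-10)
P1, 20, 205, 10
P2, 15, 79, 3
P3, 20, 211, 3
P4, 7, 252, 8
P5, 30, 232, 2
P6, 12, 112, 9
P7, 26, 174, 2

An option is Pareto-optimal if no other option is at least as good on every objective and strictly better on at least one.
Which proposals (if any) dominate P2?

P1: worse on time (20 vs 15).
P3: worse on time (20 vs 15).
P4: worse on cost (252 vs 79).
P5: worse on time (30 vs 15).
P6: worse on cost (112 vs 79).
P7: worse on time (26 vs 15).
No option dominates P2.

none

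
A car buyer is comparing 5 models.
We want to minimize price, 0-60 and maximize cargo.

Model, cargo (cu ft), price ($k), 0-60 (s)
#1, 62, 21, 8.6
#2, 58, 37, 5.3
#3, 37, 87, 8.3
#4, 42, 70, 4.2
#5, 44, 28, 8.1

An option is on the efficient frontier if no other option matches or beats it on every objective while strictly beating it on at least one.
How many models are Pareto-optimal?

4

#1: not dominated (best cargo).
#2: not dominated.
#3: dominated by #2 (cargo 58≥37, price 37≤87, 0-60 5.3≤8.3).
#4: not dominated (best 0-60).
#5: not dominated.
Pareto-optimal: #1, #2, #4, #5 → 4.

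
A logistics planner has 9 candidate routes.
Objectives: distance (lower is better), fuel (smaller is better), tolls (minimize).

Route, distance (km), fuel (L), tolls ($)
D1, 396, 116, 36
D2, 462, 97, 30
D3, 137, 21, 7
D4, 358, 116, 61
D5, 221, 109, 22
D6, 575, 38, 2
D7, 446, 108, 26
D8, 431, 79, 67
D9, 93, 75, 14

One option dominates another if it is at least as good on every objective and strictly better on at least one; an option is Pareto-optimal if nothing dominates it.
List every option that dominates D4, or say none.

D3, D5, D9

D3: distance 137≤358, fuel 21≤116, tolls 7≤61 — dominates D4.
D5: distance 221≤358, fuel 109≤116, tolls 22≤61 — dominates D4.
D9: distance 93≤358, fuel 75≤116, tolls 14≤61 — dominates D4.
Others (D1, D2, D6, D7, D8) are each worse than D4 on at least one objective.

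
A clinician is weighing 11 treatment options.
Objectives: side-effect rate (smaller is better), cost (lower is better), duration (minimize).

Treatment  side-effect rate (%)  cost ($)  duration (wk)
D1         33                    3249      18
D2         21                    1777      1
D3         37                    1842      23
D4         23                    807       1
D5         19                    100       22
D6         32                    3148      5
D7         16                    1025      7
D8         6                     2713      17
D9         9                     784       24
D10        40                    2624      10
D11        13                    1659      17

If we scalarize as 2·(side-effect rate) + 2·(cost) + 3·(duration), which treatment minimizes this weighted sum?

D1: 2·33 + 2·3249 + 3·18 = 6618
D2: 2·21 + 2·1777 + 3·1 = 3599
D3: 2·37 + 2·1842 + 3·23 = 3827
D4: 2·23 + 2·807 + 3·1 = 1663
D5: 2·19 + 2·100 + 3·22 = 304
D6: 2·32 + 2·3148 + 3·5 = 6375
D7: 2·16 + 2·1025 + 3·7 = 2103
D8: 2·6 + 2·2713 + 3·17 = 5489
D9: 2·9 + 2·784 + 3·24 = 1658
D10: 2·40 + 2·2624 + 3·10 = 5358
D11: 2·13 + 2·1659 + 3·17 = 3395
Lowest: D5 at 304.

D5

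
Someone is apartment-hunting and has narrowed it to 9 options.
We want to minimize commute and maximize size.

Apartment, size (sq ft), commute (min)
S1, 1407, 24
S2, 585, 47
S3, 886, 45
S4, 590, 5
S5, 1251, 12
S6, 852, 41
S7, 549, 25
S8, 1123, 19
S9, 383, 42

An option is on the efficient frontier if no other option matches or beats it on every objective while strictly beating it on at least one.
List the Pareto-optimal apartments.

S1, S4, S5

S1: not dominated (best size).
S2: dominated by S1 (size 1407≥585, commute 24≤47).
S3: dominated by S1 (size 1407≥886, commute 24≤45).
S4: not dominated (best commute).
S5: not dominated.
S6: dominated by S1 (size 1407≥852, commute 24≤41).
S7: dominated by S1 (size 1407≥549, commute 24≤25).
S8: dominated by S5 (size 1251≥1123, commute 12≤19).
S9: dominated by S1 (size 1407≥383, commute 24≤42).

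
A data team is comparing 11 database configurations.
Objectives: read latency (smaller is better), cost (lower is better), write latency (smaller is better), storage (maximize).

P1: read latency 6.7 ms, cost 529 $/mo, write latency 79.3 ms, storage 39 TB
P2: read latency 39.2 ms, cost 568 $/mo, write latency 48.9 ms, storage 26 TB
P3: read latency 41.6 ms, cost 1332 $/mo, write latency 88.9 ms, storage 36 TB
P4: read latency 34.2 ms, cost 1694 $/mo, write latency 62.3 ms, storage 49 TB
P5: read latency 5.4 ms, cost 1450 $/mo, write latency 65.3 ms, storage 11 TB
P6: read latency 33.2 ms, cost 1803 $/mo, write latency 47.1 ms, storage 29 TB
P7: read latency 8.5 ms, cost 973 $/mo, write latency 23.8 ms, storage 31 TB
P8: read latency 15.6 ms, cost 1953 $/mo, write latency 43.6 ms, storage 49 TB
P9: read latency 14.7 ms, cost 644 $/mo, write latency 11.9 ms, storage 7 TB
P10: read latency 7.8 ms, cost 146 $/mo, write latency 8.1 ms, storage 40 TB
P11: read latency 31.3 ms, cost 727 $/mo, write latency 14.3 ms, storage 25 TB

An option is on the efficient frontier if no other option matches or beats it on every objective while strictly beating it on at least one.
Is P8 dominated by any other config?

No

P1: worse on write latency (79.3 vs 43.6).
P2: worse on read latency (39.2 vs 15.6).
P3: worse on read latency (41.6 vs 15.6).
P4: worse on read latency (34.2 vs 15.6).
P5: worse on write latency (65.3 vs 43.6).
P6: worse on read latency (33.2 vs 15.6).
P7: worse on storage (31 vs 49).
P9: worse on storage (7 vs 49).
P10: worse on storage (40 vs 49).
P11: worse on read latency (31.3 vs 15.6).
No option is at least as good as P8 on every objective and strictly better on one.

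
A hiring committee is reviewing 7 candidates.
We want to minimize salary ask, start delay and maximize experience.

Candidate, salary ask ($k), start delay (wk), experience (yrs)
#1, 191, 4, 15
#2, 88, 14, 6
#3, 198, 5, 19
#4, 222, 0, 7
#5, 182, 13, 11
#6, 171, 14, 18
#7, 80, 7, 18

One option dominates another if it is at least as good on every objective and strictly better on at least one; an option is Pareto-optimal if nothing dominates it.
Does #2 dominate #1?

No

#2 vs #1: #2 is worse on start delay (14 vs 4), so it does not dominate #1.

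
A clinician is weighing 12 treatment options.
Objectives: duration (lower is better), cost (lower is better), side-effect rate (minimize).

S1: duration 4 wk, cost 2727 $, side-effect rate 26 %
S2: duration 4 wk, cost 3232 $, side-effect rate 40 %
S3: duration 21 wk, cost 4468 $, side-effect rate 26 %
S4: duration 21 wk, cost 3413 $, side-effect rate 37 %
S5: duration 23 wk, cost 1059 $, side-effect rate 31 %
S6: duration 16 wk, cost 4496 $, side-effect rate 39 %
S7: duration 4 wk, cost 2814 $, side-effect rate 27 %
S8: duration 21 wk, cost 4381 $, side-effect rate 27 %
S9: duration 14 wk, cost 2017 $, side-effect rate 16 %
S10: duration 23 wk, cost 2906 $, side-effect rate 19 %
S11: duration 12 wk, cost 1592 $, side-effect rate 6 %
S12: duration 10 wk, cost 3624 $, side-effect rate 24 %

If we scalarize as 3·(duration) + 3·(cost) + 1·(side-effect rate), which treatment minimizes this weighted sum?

S5

S1: 3·4 + 3·2727 + 1·26 = 8219
S2: 3·4 + 3·3232 + 1·40 = 9748
S3: 3·21 + 3·4468 + 1·26 = 13493
S4: 3·21 + 3·3413 + 1·37 = 10339
S5: 3·23 + 3·1059 + 1·31 = 3277
S6: 3·16 + 3·4496 + 1·39 = 13575
S7: 3·4 + 3·2814 + 1·27 = 8481
S8: 3·21 + 3·4381 + 1·27 = 13233
S9: 3·14 + 3·2017 + 1·16 = 6109
S10: 3·23 + 3·2906 + 1·19 = 8806
S11: 3·12 + 3·1592 + 1·6 = 4818
S12: 3·10 + 3·3624 + 1·24 = 10926
Lowest: S5 at 3277.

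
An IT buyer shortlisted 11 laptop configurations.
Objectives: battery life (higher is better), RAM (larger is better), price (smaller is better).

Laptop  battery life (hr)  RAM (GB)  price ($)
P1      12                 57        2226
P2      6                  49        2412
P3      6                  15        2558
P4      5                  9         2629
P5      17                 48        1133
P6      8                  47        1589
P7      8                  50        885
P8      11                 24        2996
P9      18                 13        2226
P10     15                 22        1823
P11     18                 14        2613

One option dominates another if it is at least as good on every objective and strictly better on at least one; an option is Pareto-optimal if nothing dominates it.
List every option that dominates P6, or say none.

P5, P7

P5: battery life 17≥8, RAM 48≥47, price 1133≤1589 — dominates P6.
P7: battery life 8≥8, RAM 50≥47, price 885≤1589 — dominates P6.
Others (P1, P2, P3, P4, P8, P9, P10, P11) are each worse than P6 on at least one objective.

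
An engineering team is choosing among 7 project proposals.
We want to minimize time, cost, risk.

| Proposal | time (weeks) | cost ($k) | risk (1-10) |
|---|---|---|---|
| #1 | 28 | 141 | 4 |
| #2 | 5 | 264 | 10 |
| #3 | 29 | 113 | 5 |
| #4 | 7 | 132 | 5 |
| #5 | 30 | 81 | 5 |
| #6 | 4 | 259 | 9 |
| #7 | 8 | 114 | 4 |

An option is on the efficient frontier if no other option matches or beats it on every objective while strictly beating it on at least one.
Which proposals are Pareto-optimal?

#3, #4, #5, #6, #7

#1: dominated by #7 (time 8≤28, cost 114≤141, risk 4≤4).
#2: dominated by #6 (time 4≤5, cost 259≤264, risk 9≤10).
#3: not dominated.
#4: not dominated.
#5: not dominated (best cost).
#6: not dominated (best time).
#7: not dominated.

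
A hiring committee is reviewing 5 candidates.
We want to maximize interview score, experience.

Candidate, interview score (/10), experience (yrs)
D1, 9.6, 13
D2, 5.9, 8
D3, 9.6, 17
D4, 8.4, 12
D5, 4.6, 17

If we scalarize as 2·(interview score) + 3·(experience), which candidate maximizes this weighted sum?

D3

D1: 2·9.6 + 3·13 = 58.2
D2: 2·5.9 + 3·8 = 35.8
D3: 2·9.6 + 3·17 = 70.2
D4: 2·8.4 + 3·12 = 52.8
D5: 2·4.6 + 3·17 = 60.2
Highest: D3 at 70.2.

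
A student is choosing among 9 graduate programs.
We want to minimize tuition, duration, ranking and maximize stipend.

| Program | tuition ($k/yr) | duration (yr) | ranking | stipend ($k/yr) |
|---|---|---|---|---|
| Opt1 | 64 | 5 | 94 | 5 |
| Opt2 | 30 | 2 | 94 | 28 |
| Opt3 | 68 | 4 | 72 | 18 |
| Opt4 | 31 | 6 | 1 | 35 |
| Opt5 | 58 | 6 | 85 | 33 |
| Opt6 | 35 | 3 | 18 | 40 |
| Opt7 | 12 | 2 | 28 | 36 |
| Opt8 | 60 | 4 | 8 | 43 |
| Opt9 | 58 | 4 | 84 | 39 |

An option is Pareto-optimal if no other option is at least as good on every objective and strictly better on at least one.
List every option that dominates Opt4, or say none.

Opt1: worse on tuition (64 vs 31).
Opt2: worse on ranking (94 vs 1).
Opt3: worse on tuition (68 vs 31).
Opt5: worse on tuition (58 vs 31).
Opt6: worse on tuition (35 vs 31).
Opt7: worse on ranking (28 vs 1).
Opt8: worse on tuition (60 vs 31).
Opt9: worse on tuition (58 vs 31).
No option dominates Opt4.

none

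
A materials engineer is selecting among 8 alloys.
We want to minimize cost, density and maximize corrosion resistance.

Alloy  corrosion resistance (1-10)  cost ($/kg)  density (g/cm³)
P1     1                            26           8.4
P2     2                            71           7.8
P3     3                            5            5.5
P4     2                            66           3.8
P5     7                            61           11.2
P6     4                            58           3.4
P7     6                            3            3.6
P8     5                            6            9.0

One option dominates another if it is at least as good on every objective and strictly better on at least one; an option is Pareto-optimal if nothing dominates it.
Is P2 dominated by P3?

Yes

P3 vs P2: corrosion resistance 3≥2, cost 5≤71, density 5.5≤7.8 — P3 is at least as good on every objective with at least one strict improvement.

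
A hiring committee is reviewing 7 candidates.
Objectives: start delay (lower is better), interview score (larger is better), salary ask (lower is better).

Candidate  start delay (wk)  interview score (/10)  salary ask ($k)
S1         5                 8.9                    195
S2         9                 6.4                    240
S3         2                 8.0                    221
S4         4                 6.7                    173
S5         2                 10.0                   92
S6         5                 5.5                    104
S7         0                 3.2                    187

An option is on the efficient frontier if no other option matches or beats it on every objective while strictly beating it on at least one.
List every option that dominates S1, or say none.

S5: start delay 2≤5, interview score 10.0≥8.9, salary ask 92≤195 — dominates S1.
Others (S2, S3, S4, S6, S7) are each worse than S1 on at least one objective.

S5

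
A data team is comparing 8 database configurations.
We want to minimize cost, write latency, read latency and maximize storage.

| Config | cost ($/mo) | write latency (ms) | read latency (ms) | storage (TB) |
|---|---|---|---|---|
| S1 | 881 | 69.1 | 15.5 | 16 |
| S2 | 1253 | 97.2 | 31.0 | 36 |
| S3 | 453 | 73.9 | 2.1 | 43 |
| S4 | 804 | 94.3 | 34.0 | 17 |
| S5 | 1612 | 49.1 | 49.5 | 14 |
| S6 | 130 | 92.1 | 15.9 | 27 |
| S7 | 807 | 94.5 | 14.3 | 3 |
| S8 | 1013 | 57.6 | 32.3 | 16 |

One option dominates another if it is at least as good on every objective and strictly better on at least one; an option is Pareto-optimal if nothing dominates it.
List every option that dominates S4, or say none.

S3: cost 453≤804, write latency 73.9≤94.3, read latency 2.1≤34.0, storage 43≥17 — dominates S4.
S6: cost 130≤804, write latency 92.1≤94.3, read latency 15.9≤34.0, storage 27≥17 — dominates S4.
Others (S1, S2, S5, S7, S8) are each worse than S4 on at least one objective.

S3, S6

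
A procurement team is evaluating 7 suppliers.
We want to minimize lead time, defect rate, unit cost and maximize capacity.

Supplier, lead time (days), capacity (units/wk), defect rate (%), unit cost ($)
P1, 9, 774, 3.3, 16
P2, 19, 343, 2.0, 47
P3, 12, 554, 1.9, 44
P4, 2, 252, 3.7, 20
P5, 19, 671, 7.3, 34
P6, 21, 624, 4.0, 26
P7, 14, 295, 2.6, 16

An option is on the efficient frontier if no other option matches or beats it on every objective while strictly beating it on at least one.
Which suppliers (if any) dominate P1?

P2: worse on lead time (19 vs 9).
P3: worse on lead time (12 vs 9).
P4: worse on capacity (252 vs 774).
P5: worse on lead time (19 vs 9).
P6: worse on lead time (21 vs 9).
P7: worse on lead time (14 vs 9).
No option dominates P1.

none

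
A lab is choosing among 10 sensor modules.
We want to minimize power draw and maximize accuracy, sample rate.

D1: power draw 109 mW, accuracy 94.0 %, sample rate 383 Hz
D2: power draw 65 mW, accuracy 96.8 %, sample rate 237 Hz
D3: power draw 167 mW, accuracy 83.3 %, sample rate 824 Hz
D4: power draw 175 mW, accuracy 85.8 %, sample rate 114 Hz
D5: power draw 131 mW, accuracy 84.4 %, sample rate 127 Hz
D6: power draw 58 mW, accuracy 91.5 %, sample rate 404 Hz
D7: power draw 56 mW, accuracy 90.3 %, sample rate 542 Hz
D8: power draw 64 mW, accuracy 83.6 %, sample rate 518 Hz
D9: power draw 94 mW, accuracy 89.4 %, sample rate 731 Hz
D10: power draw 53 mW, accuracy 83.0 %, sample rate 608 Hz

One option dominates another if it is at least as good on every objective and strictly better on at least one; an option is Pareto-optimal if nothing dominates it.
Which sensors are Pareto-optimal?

D1, D2, D3, D6, D7, D9, D10

D1: not dominated.
D2: not dominated (best accuracy).
D3: not dominated (best sample rate).
D4: dominated by D1 (power draw 109≤175, accuracy 94.0≥85.8, sample rate 383≥114).
D5: dominated by D1 (power draw 109≤131, accuracy 94.0≥84.4, sample rate 383≥127).
D6: not dominated.
D7: not dominated.
D8: dominated by D7 (power draw 56≤64, accuracy 90.3≥83.6, sample rate 542≥518).
D9: not dominated.
D10: not dominated (best power draw).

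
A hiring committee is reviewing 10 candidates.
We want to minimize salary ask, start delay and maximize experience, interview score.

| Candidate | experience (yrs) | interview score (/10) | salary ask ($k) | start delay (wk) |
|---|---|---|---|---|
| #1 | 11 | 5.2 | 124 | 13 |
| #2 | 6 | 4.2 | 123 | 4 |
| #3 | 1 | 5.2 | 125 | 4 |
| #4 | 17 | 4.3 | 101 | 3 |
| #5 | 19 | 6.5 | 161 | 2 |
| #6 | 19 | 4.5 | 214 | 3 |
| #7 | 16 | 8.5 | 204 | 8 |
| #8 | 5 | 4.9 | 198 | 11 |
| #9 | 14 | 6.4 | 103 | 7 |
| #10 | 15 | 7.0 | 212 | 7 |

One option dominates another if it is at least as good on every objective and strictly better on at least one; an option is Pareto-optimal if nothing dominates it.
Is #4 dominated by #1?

#1 vs #4: #1 is worse on experience (11 vs 17), so it does not dominate #4.

No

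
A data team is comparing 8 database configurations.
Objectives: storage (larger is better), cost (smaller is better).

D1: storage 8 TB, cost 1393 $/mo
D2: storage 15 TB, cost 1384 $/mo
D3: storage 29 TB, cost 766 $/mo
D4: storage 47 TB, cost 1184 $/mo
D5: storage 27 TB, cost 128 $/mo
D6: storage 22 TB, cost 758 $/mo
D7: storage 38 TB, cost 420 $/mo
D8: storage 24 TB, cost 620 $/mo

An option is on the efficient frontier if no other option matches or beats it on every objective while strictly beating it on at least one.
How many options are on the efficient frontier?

D1: dominated by D2 (storage 15≥8, cost 1384≤1393).
D2: dominated by D3 (storage 29≥15, cost 766≤1384).
D3: dominated by D7 (storage 38≥29, cost 420≤766).
D4: not dominated (best storage).
D5: not dominated (best cost).
D6: dominated by D5 (storage 27≥22, cost 128≤758).
D7: not dominated.
D8: dominated by D5 (storage 27≥24, cost 128≤620).
Pareto-optimal: D4, D5, D7 → 3.

3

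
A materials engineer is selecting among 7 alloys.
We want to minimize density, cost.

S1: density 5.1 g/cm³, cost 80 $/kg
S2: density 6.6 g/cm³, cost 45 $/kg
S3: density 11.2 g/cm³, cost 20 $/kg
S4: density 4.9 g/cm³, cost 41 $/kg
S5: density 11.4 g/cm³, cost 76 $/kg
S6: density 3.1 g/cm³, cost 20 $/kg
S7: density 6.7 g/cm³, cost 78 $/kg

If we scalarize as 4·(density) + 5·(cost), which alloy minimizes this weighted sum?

S1: 4·5.1 + 5·80 = 420.4
S2: 4·6.6 + 5·45 = 251.4
S3: 4·11.2 + 5·20 = 144.8
S4: 4·4.9 + 5·41 = 224.6
S5: 4·11.4 + 5·76 = 425.6
S6: 4·3.1 + 5·20 = 112.4
S7: 4·6.7 + 5·78 = 416.8
Lowest: S6 at 112.4.

S6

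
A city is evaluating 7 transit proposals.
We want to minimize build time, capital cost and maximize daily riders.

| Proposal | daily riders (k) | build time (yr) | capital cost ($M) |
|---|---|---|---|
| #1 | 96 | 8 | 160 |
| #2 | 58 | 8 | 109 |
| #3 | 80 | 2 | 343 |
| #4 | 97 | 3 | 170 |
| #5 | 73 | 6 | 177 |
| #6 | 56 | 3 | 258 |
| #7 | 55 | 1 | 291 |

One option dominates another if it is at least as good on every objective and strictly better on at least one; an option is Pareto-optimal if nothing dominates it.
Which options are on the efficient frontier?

#1, #2, #3, #4, #7

#1: not dominated.
#2: not dominated (best capital cost).
#3: not dominated.
#4: not dominated (best daily riders).
#5: dominated by #4 (daily riders 97≥73, build time 3≤6, capital cost 170≤177).
#6: dominated by #4 (daily riders 97≥56, build time 3≤3, capital cost 170≤258).
#7: not dominated (best build time).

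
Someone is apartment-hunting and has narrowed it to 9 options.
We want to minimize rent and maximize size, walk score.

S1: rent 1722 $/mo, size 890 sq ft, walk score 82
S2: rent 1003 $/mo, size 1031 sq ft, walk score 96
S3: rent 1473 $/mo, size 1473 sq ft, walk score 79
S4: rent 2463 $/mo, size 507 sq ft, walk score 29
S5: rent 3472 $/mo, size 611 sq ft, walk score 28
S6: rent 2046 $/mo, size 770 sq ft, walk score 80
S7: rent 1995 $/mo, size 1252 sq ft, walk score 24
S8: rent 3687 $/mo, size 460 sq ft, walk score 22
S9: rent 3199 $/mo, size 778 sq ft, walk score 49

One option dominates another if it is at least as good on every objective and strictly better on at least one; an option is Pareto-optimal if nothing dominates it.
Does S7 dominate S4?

S7 vs S4: S7 is worse on walk score (24 vs 29), so it does not dominate S4.

No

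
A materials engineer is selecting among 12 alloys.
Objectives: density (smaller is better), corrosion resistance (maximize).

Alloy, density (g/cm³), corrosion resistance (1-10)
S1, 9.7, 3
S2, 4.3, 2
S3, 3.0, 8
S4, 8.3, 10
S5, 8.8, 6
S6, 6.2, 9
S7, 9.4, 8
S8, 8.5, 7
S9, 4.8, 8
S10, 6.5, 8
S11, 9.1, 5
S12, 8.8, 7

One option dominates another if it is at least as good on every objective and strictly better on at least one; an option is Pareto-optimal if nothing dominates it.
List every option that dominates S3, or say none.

S1: worse on density (9.7 vs 3.0).
S2: worse on density (4.3 vs 3.0).
S4: worse on density (8.3 vs 3.0).
S5: worse on density (8.8 vs 3.0).
S6: worse on density (6.2 vs 3.0).
S7: worse on density (9.4 vs 3.0).
S8: worse on density (8.5 vs 3.0).
S9: worse on density (4.8 vs 3.0).
S10: worse on density (6.5 vs 3.0).
S11: worse on density (9.1 vs 3.0).
S12: worse on density (8.8 vs 3.0).
No option dominates S3.

none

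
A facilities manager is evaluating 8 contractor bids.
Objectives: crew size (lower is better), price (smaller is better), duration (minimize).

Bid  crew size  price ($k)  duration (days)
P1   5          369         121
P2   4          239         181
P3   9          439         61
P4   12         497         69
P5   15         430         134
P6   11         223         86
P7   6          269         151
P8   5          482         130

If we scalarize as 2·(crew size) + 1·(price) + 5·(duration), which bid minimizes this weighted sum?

P6

P1: 2·5 + 1·369 + 5·121 = 984
P2: 2·4 + 1·239 + 5·181 = 1152
P3: 2·9 + 1·439 + 5·61 = 762
P4: 2·12 + 1·497 + 5·69 = 866
P5: 2·15 + 1·430 + 5·134 = 1130
P6: 2·11 + 1·223 + 5·86 = 675
P7: 2·6 + 1·269 + 5·151 = 1036
P8: 2·5 + 1·482 + 5·130 = 1142
Lowest: P6 at 675.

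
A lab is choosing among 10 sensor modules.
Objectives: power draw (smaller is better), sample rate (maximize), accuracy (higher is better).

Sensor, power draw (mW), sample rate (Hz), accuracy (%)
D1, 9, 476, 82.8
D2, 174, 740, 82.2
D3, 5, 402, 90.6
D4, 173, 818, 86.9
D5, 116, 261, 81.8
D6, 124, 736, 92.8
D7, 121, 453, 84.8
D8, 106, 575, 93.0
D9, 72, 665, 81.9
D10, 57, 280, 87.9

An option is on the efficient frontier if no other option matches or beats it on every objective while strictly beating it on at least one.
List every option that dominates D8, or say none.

none

D1: worse on sample rate (476 vs 575).
D2: worse on power draw (174 vs 106).
D3: worse on sample rate (402 vs 575).
D4: worse on power draw (173 vs 106).
D5: worse on power draw (116 vs 106).
D6: worse on power draw (124 vs 106).
D7: worse on power draw (121 vs 106).
D9: worse on accuracy (81.9 vs 93.0).
D10: worse on sample rate (280 vs 575).
No option dominates D8.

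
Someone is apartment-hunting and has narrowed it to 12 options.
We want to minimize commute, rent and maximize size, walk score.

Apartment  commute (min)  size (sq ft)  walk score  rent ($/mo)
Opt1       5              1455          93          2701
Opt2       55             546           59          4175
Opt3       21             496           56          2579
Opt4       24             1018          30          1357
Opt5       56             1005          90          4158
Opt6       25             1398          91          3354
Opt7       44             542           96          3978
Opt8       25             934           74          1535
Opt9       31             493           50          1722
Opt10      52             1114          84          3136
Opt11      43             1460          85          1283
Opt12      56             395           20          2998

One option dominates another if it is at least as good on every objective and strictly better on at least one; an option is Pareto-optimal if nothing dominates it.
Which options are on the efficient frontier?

Opt1, Opt3, Opt4, Opt7, Opt8, Opt11

Opt1: not dominated (best commute).
Opt2: dominated by Opt1 (commute 5≤55, size 1455≥546, walk score 93≥59, rent 2701≤4175).
Opt3: not dominated.
Opt4: not dominated.
Opt5: dominated by Opt1 (commute 5≤56, size 1455≥1005, walk score 93≥90, rent 2701≤4158).
Opt6: dominated by Opt1 (commute 5≤25, size 1455≥1398, walk score 93≥91, rent 2701≤3354).
Opt7: not dominated (best walk score).
Opt8: not dominated.
Opt9: dominated by Opt8 (commute 25≤31, size 934≥493, walk score 74≥50, rent 1535≤1722).
Opt10: dominated by Opt1 (commute 5≤52, size 1455≥1114, walk score 93≥84, rent 2701≤3136).
Opt11: not dominated (best size).
Opt12: dominated by Opt1 (commute 5≤56, size 1455≥395, walk score 93≥20, rent 2701≤2998).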